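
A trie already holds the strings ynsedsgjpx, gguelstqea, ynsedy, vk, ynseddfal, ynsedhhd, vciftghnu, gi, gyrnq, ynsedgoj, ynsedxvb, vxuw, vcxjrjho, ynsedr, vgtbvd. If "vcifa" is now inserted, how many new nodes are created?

1

Walking "vcifa" from the root, the first 4 characters ("vcif") follow existing edges; "a" is the first miss.
New nodes needed: |"vcifa"| − 4 = 5 − 4 = 1.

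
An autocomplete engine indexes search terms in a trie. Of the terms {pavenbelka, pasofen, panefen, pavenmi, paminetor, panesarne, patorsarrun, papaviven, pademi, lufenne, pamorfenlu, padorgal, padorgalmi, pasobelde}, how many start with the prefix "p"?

13

Filter for entries beginning with "p":
Matches: "pademi", "padorgal", "padorgalmi", "paminetor", "pamorfenlu", "panefen", "panesarne", "papaviven", "pasobelde", "pasofen", "patorsarrun", "pavenbelka", "pavenmi"
Count: 13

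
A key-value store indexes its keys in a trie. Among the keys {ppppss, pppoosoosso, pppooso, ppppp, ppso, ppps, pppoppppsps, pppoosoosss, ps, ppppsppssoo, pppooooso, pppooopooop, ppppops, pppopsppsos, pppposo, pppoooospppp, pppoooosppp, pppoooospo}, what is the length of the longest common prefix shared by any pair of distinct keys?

Equivalently: take the maximum, over all pairs, of their longest common prefix length.
"pppoooosppp" and "pppoooospppp" agree on "pppoooosppp" (11 characters) before diverging; nothing deeper is shared.
Longest shared-prefix length: 11

11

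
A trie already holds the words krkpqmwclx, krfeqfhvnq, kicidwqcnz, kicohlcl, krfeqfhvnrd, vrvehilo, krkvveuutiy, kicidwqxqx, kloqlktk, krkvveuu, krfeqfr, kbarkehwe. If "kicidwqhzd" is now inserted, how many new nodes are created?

3

"kicidwq" is already a path in the trie; the remaining "hzd" must be added.
New nodes needed: |"kicidwqhzd"| − 7 = 10 − 7 = 3.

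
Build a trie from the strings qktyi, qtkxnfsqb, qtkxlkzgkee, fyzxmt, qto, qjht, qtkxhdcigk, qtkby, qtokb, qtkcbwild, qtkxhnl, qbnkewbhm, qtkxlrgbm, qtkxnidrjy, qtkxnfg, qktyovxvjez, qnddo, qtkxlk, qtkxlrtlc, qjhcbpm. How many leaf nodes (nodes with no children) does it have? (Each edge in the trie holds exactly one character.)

18

A leaf is a node with no children — equivalently, the end of a word that is not a proper prefix of any other stored word.
Those words: "fyzxmt", "qbnkewbhm", "qjhcbpm", "qjht", "qktyi", "qktyovxvjez", "qnddo", "qtkby", "qtkcbwild", "qtkxhdcigk", "qtkxhnl", "qtkxlkzgkee", "qtkxlrgbm", "qtkxlrtlc", "qtkxnfg", "qtkxnfsqb", "qtkxnidrjy", "qtokb"
Leaf count: 18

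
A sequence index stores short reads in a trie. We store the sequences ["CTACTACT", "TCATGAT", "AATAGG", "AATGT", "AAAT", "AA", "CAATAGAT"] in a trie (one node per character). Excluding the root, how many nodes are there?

Trie structure (* marks end of a word):
(root)
├─ A
│  └─ A *
│     ├─ A
│     │  └─ T *
│     └─ T
│        ├─ A
│        │  └─ G
│        │     └─ G *
│        └─ G
│           └─ T *
├─ C
│  ├─ A
│  │  └─ A
│  │     └─ T
│  │        └─ A
│  │           └─ G
│  │              └─ A
│  │                 └─ T *
│  └─ T
│     └─ A
│        └─ C
│           └─ T
│              └─ A
│                 └─ C
│                    └─ T *
└─ T
   └─ C
      └─ A
         └─ T
            └─ G
               └─ A
                  └─ T *
Counting every labelled node above: 32.

32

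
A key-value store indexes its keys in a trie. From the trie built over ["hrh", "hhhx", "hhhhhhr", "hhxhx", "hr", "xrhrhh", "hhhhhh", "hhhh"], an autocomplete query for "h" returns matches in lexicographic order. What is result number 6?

hr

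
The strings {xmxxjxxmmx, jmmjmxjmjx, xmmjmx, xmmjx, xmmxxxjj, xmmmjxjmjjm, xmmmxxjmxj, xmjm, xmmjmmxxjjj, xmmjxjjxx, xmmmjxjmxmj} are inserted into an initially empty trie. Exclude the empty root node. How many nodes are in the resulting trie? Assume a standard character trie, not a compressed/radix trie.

Count nodes per top-level branch (shared prefixes stored once):
  'j'-branch (jmmjmxjmjx): 10 nodes
  'x'-branch (xmjm, xmmjmmxxjjj, xmmjmx, xmmjx, xmmjxjjxx, xmmmjxjmjjm, xmmmjxjmxmj, xmmmxxjmxj, xmmxxxjj, xmxxjxxmmx): 49 nodes
Sum: 59

59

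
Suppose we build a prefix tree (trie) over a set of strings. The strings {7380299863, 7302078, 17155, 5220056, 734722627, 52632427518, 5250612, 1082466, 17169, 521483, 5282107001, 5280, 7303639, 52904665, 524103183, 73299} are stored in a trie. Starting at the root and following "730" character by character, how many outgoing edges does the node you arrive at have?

2

Follow the path "730" to its node, then look at its outgoing edges.
Distinct next characters after "730": 2, 3.
That node has 2 child edges.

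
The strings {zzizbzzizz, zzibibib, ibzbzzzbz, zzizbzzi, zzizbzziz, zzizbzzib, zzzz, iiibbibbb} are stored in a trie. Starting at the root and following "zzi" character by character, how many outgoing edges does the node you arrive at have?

2

The children of the "zzi" node are the distinct next characters among strings starting with "zzi".
Distinct next characters after "zzi": b, z.
That node has 2 child edges.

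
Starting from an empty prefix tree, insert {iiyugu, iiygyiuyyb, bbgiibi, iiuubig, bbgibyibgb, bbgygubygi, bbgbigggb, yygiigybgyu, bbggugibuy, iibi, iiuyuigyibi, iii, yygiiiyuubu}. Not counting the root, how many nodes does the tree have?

79

Trace insertions, counting only characters that open a new branch:
  "iiyugu" → 6 new (i, i, y, u, g, u)
  "iiygyiuyyb" → prefix "iiy" already present; 7 new (g, y, i, u, y, y, b)
  "bbgiibi" → 7 new (b, b, g, i, i, b, i)
  "iiuubig" → prefix "ii" already present; 5 new (u, u, b, i, g)
  "bbgibyibgb" → prefix "bbgi" already present; 6 new (b, y, i, b, g, b)
  "bbgygubygi" → prefix "bbg" already present; 7 new (y, g, u, b, y, g, i)
  "bbgbigggb" → prefix "bbg" already present; 6 new (b, i, g, g, g, b)
  "yygiigybgyu" → 11 new (y, y, g, i, i, g, y, b, g, y, u)
  "bbggugibuy" → prefix "bbg" already present; 7 new (g, u, g, i, b, u, y)
  "iibi" → prefix "ii" already present; 2 new (b, i)
  "iiuyuigyibi" → prefix "iiu" already present; 8 new (y, u, i, g, y, i, b, i)
  "iii" → prefix "ii" already present; 1 new (i)
  "yygiiiyuubu" → prefix "yygii" already present; 6 new (i, y, u, u, b, u)
Total nodes = 6 + 7 + 7 + 5 + 6 + 7 + 6 + 11 + 7 + 2 + 8 + 1 + 6 = 79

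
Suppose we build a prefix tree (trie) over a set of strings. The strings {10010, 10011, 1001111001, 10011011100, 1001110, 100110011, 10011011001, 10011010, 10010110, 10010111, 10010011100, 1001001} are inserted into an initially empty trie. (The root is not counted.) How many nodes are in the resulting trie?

Trie structure (* marks end of a word):
(root)
└─ 1
   └─ 0
      └─ 0
         └─ 1
            ├─ 0 *
            │  ├─ 0
            │  │  └─ 1 *
            │  │     └─ 1
            │  │        └─ 1
            │  │           └─ 0
            │  │              └─ 0 *
            │  └─ 1
            │     └─ 1
            │        ├─ 0 *
            │        └─ 1 *
            └─ 1 *
               ├─ 0
               │  ├─ 0
               │  │  └─ 1
               │  │     └─ 1 *
               │  └─ 1
               │     ├─ 0 *
               │     └─ 1
               │        ├─ 0
               │        │  └─ 0
               │        │     └─ 1 *
               │        └─ 1
               │           └─ 0
               │              └─ 0 *
               └─ 1
                  ├─ 0 *
                  └─ 1
                     └─ 0
                        └─ 0
                           └─ 1 *
Counting every labelled node above: 35.

35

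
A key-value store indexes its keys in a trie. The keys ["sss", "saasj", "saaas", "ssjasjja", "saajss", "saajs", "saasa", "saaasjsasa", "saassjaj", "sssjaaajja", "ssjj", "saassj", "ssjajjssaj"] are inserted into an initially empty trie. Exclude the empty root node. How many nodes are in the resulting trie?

42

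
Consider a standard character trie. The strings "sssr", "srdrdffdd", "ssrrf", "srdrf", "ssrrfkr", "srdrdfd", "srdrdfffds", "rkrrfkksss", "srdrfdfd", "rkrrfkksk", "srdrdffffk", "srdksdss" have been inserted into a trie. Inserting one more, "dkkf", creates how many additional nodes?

4

Nothing in the trie begins with "d"; the whole of "dkkf" is new.
4 − 0 = 4 new nodes.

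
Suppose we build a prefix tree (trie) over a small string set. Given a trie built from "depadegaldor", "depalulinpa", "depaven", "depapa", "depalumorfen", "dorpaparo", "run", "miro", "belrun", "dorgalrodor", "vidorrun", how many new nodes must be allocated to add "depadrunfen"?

"depad" is already a path in the trie; the remaining "runfen" must be added.
So 11 − 5 = 6 new nodes.

6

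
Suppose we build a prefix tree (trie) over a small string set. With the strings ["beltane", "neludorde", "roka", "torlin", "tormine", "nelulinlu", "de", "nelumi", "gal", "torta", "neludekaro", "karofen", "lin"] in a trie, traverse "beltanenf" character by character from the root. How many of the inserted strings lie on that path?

Check each prefix of "beltanenf" against the stored set — each match is an end-marker on the path.
Prefixes of the query that are stored words: "beltane"
Count: 1

1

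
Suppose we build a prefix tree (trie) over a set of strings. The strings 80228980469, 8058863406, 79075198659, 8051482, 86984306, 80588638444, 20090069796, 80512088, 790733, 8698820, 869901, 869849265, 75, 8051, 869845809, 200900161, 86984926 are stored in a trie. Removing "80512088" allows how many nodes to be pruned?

After clearing the end-marker at "80512088", prune upward until reaching a node still needed by another word.
The suffix "2088" (4 nodes) is used only by "80512088"; the node for "8051" still has the child "4", so pruning stops there.
Nodes removed: 4

4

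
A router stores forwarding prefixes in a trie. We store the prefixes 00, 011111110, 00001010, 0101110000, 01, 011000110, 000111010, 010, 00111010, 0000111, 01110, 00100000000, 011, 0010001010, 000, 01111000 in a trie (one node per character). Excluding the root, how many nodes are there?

60

Insert word by word; a character creates a node only if that edge doesn't already exist:
  "00" → 2 new (0, 0)
  "011111110" → prefix "0" already present; 8 new (1, 1, 1, 1, 1, 1, 1, 0)
  "00001010" → prefix "00" already present; 6 new (0, 0, 1, 0, 1, 0)
  "0101110000" → prefix "01" already present; 8 new (0, 1, 1, 1, 0, 0, 0, 0)
  "01" → prefix "01" already present; 0 new (none)
  "011000110" → prefix "011" already present; 6 new (0, 0, 0, 1, 1, 0)
  "000111010" → prefix "000" already present; 6 new (1, 1, 1, 0, 1, 0)
  "010" → prefix "010" already present; 0 new (none)
  "00111010" → prefix "00" already present; 6 new (1, 1, 1, 0, 1, 0)
  "0000111" → prefix "00001" already present; 2 new (1, 1)
  "01110" → prefix "0111" already present; 1 new (0)
  "00100000000" → prefix "001" already present; 8 new (0, 0, 0, 0, 0, 0, 0, 0)
  "011" → prefix "011" already present; 0 new (none)
  "0010001010" → prefix "001000" already present; 4 new (1, 0, 1, 0)
  "000" → prefix "000" already present; 0 new (none)
  "01111000" → prefix "01111" already present; 3 new (0, 0, 0)
Total nodes = 2 + 8 + 6 + 8 + 0 + 6 + 6 + 0 + 6 + 2 + 1 + 8 + 0 + 4 + 0 + 3 = 60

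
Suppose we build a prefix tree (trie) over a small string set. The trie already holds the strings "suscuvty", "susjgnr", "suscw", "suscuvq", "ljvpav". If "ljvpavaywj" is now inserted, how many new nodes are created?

"ljvpav" is already a path in the trie; the remaining "aywj" must be added.
So 10 − 6 = 4 new nodes.

4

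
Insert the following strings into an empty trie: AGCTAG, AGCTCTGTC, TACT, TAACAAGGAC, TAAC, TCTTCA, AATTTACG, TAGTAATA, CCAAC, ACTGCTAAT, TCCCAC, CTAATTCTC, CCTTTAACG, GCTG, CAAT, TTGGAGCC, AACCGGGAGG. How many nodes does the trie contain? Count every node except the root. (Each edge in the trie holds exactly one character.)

95

Insert word by word; a character creates a node only if that edge doesn't already exist:
  "AGCTAG" → 6 new (A, G, C, T, A, G)
  "AGCTCTGTC" → prefix "AGCT" already present; 5 new (C, T, G, T, C)
  "TACT" → 4 new (T, A, C, T)
  "TAACAAGGAC" → prefix "TA" already present; 8 new (A, C, A, A, G, G, A, C)
  "TAAC" → prefix "TAAC" already present; 0 new (none)
  "TCTTCA" → prefix "T" already present; 5 new (C, T, T, C, A)
  "AATTTACG" → prefix "A" already present; 7 new (A, T, T, T, A, C, G)
  "TAGTAATA" → prefix "TA" already present; 6 new (G, T, A, A, T, A)
  "CCAAC" → 5 new (C, C, A, A, C)
  "ACTGCTAAT" → prefix "A" already present; 8 new (C, T, G, C, T, A, A, T)
  "TCCCAC" → prefix "TC" already present; 4 new (C, C, A, C)
  "CTAATTCTC" → prefix "C" already present; 8 new (T, A, A, T, T, C, T, C)
  "CCTTTAACG" → prefix "CC" already present; 7 new (T, T, T, A, A, C, G)
  "GCTG" → 4 new (G, C, T, G)
  "CAAT" → prefix "C" already present; 3 new (A, A, T)
  "TTGGAGCC" → prefix "T" already present; 7 new (T, G, G, A, G, C, C)
  "AACCGGGAGG" → prefix "AA" already present; 8 new (C, C, G, G, G, A, G, G)
Total nodes = 6 + 5 + 4 + 8 + 0 + 5 + 7 + 6 + 5 + 8 + 4 + 8 + 7 + 4 + 3 + 7 + 8 = 95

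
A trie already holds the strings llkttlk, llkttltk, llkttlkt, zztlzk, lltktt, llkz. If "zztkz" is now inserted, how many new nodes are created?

"zzt" is already a path in the trie; the remaining "kz" must be added.
New nodes needed: |"zztkz"| − 3 = 5 − 3 = 2.

2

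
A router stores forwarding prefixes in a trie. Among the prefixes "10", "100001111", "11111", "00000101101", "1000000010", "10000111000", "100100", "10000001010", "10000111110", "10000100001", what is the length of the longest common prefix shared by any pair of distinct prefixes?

9

The deepest shared node is where two words last agree before diverging.
"100001111" and "10000111110" agree on "100001111" (9 characters) before diverging; nothing deeper is shared.
Longest shared-prefix length: 9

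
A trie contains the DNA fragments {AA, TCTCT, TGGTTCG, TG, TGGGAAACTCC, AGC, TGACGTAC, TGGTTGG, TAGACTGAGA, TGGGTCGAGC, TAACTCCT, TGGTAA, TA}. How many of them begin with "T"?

Filter for entries beginning with "T":
Words under "T": TA, TAACTCCT, TAGACTGAGA, TCTCT, TG, TGACGTAC, TGGGAAACTCC, TGGGTCGAGC, TGGTAA, TGGTTCG, TGGTTGG
Count: 11

11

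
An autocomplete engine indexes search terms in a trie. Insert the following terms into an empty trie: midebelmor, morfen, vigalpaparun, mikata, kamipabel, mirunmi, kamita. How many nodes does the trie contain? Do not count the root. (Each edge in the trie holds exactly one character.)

47

Trace insertions, counting only characters that open a new branch:
  "midebelmor" → 10 new (m, i, d, e, b, e, l, m, o, r)
  "morfen" → prefix "m" already present; 5 new (o, r, f, e, n)
  "vigalpaparun" → 12 new (v, i, g, a, l, p, a, p, a, r, u, n)
  "mikata" → prefix "mi" already present; 4 new (k, a, t, a)
  "kamipabel" → 9 new (k, a, m, i, p, a, b, e, l)
  "mirunmi" → prefix "mi" already present; 5 new (r, u, n, m, i)
  "kamita" → prefix "kami" already present; 2 new (t, a)
Total nodes = 10 + 5 + 12 + 4 + 9 + 5 + 2 = 47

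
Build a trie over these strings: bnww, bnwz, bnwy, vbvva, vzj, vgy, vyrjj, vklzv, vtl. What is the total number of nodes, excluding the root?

Trie structure (* marks end of a word):
(root)
├─ b
│  └─ n
│     └─ w
│        ├─ w *
│        ├─ y *
│        └─ z *
└─ v
   ├─ b
   │  └─ v
   │     └─ v
   │        └─ a *
   ├─ g
   │  └─ y *
   ├─ k
   │  └─ l
   │     └─ z
   │        └─ v *
   ├─ t
   │  └─ l *
   ├─ y
   │  └─ r
   │     └─ j
   │        └─ j *
   └─ z
      └─ j *
Counting every labelled node above: 25.

25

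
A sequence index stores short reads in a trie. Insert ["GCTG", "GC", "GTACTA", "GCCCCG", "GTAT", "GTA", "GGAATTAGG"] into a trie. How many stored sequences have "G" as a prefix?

7

Walk to "G"; the words in its subtree are exactly those with that prefix.
Words under "G": GC, GCCCCG, GCTG, GGAATTAGG, GTA, GTACTA, GTAT
Count: 7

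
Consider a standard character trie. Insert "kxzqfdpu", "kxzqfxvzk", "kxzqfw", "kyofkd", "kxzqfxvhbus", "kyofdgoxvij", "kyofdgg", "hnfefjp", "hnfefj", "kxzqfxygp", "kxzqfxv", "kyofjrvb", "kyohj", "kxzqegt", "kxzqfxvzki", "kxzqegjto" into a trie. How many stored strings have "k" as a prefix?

14

Walk to "k"; the words in its subtree are exactly those with that prefix.
Words under "k": kxzqegjto, kxzqegt, kxzqfdpu, kxzqfw, kxzqfxv, kxzqfxvhbus, kxzqfxvzk, kxzqfxvzki, kxzqfxygp, kyofdgg, kyofdgoxvij, kyofjrvb, kyofkd, kyohj
Count: 14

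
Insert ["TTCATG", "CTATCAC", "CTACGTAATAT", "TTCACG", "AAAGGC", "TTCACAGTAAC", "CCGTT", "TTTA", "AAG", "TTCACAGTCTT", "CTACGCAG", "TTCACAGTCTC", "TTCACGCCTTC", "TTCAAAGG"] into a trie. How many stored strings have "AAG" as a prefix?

1

Filter for entries beginning with "AAG":
Matches: "AAG"
Count: 1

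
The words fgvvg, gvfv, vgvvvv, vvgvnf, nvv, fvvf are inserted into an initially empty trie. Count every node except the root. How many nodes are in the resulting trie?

For each word, the new-node count is its length minus the longest prefix already in the trie:
  "fgvvg" → 5 new (f, g, v, v, g)
  "gvfv" → 4 new (g, v, f, v)
  "vgvvvv" → 6 new (v, g, v, v, v, v)
  "vvgvnf" → prefix "v" already present; 5 new (v, g, v, n, f)
  "nvv" → 3 new (n, v, v)
  "fvvf" → prefix "f" already present; 3 new (v, v, f)
Total nodes = 5 + 4 + 6 + 5 + 3 + 3 = 26

26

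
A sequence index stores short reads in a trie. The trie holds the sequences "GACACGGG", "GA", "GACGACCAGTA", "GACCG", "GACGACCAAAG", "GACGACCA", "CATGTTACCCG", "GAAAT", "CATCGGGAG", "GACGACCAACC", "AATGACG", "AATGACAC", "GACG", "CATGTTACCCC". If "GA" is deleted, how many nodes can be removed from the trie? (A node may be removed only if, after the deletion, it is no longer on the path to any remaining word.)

0

After clearing the end-marker at "GA", prune upward until reaching a node still needed by another word.
Every node on "GA" is still needed (e.g. by "GACACGGG"), so nothing is freed.
Nodes removed: 0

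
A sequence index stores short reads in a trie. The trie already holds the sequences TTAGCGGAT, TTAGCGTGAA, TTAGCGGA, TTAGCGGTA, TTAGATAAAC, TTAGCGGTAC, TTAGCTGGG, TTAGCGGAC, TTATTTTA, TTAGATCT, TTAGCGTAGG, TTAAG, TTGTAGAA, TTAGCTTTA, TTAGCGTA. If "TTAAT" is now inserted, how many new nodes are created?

1

The longest prefix of "TTAAT" already in the trie is "TTAA" (length 4).
So 5 − 4 = 1 new nodes.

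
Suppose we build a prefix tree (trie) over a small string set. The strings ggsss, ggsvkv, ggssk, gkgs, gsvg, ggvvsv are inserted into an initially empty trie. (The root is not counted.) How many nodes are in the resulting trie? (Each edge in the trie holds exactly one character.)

19

Insert word by word; a character creates a node only if that edge doesn't already exist:
  "ggsss" → 5 new (g, g, s, s, s)
  "ggsvkv" → prefix "ggs" already present; 3 new (v, k, v)
  "ggssk" → prefix "ggss" already present; 1 new (k)
  "gkgs" → prefix "g" already present; 3 new (k, g, s)
  "gsvg" → prefix "g" already present; 3 new (s, v, g)
  "ggvvsv" → prefix "gg" already present; 4 new (v, v, s, v)
Total nodes = 5 + 3 + 1 + 3 + 3 + 4 = 19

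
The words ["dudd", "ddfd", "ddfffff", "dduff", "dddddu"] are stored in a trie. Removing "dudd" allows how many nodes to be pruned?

3

A node on "dudd"'s path can go only if nothing else ends at it or branches off below it.
The suffix "udd" (3 nodes) is used only by "dudd"; the node for "d" still has the child "d", so pruning stops there.
Nodes removed: 3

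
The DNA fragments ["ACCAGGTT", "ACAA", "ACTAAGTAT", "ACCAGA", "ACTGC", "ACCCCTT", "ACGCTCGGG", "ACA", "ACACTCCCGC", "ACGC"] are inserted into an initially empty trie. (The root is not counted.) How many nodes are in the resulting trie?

Insert word by word; a character creates a node only if that edge doesn't already exist:
  "ACCAGGTT" → 8 new (A, C, C, A, G, G, T, T)
  "ACAA" → prefix "AC" already present; 2 new (A, A)
  "ACTAAGTAT" → prefix "AC" already present; 7 new (T, A, A, G, T, A, T)
  "ACCAGA" → prefix "ACCAG" already present; 1 new (A)
  "ACTGC" → prefix "ACT" already present; 2 new (G, C)
  "ACCCCTT" → prefix "ACC" already present; 4 new (C, C, T, T)
  "ACGCTCGGG" → prefix "AC" already present; 7 new (G, C, T, C, G, G, G)
  "ACA" → prefix "ACA" already present; 0 new (none)
  "ACACTCCCGC" → prefix "ACA" already present; 7 new (C, T, C, C, C, G, C)
  "ACGC" → prefix "ACGC" already present; 0 new (none)
Total nodes = 8 + 2 + 7 + 1 + 2 + 4 + 7 + 0 + 7 + 0 = 38

38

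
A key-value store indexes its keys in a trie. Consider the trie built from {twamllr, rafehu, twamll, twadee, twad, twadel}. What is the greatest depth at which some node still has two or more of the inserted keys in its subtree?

6

Look for the deepest trie node that still has at least two words in its subtree.
"twamll" and "twamllr" agree on "twamll" (6 characters) before diverging; nothing deeper is shared.
Longest shared-prefix length: 6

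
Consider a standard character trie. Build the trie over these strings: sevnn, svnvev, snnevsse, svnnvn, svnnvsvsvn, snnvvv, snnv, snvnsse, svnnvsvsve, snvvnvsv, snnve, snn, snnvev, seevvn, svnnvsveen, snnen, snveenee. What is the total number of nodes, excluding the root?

Insert word by word; a character creates a node only if that edge doesn't already exist:
  "sevnn" → 5 new (s, e, v, n, n)
  "svnvev" → prefix "s" already present; 5 new (v, n, v, e, v)
  "snnevsse" → prefix "s" already present; 7 new (n, n, e, v, s, s, e)
  "svnnvn" → prefix "svn" already present; 3 new (n, v, n)
  "svnnvsvsvn" → prefix "svnnv" already present; 5 new (s, v, s, v, n)
  "snnvvv" → prefix "snn" already present; 3 new (v, v, v)
  "snnv" → prefix "snnv" already present; 0 new (none)
  "snvnsse" → prefix "sn" already present; 5 new (v, n, s, s, e)
  "svnnvsvsve" → prefix "svnnvsvsv" already present; 1 new (e)
  "snvvnvsv" → prefix "snv" already present; 5 new (v, n, v, s, v)
  "snnve" → prefix "snnv" already present; 1 new (e)
  "snn" → prefix "snn" already present; 0 new (none)
  "snnvev" → prefix "snnve" already present; 1 new (v)
  "seevvn" → prefix "se" already present; 4 new (e, v, v, n)
  "svnnvsveen" → prefix "svnnvsv" already present; 3 new (e, e, n)
  "snnen" → prefix "snne" already present; 1 new (n)
  "snveenee" → prefix "snv" already present; 5 new (e, e, n, e, e)
Total nodes = 5 + 5 + 7 + 3 + 5 + 3 + 0 + 5 + 1 + 5 + 1 + 0 + 1 + 4 + 3 + 1 + 5 = 54

54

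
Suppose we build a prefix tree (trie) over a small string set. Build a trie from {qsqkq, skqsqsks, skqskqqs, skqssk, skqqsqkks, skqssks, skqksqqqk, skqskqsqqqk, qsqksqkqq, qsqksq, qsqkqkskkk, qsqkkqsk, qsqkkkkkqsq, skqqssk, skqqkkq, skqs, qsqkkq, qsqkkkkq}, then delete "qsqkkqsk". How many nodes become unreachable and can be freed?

A node on "qsqkkqsk"'s path can go only if nothing else ends at it or branches off below it.
The suffix "sk" (2 nodes) is used only by "qsqkkqsk"; "qsqkkq" is itself a stored word, so pruning stops there.
Nodes removed: 2

2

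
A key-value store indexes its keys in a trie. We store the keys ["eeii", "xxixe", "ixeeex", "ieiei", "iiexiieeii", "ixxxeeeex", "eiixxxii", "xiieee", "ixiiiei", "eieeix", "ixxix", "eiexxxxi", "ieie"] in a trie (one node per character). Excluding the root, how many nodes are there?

63

Count nodes per top-level branch (shared prefixes stored once):
  'e'-branch (eeii, eieeix, eiexxxxi, eiixxxii): 20 nodes
  'i'-branch (ieie, ieiei, iiexiieeii, ixeeex, ixiiiei, ixxix, ixxxeeeex): 33 nodes
  'x'-branch (xiieee, xxixe): 10 nodes
Sum: 63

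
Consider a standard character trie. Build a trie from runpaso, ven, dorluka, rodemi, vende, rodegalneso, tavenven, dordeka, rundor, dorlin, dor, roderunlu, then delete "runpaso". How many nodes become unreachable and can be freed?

After clearing the end-marker at "runpaso", prune upward until reaching a node still needed by another word.
The suffix "paso" (4 nodes) is used only by "runpaso"; the node for "run" still has the child "d", so pruning stops there.
Nodes removed: 4

4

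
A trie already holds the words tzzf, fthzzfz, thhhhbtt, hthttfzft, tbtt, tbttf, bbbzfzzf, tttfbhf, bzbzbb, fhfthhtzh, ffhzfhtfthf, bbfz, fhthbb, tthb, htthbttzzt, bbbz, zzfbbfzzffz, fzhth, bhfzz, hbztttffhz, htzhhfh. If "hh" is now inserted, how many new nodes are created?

1

The longest prefix of "hh" already in the trie is "h" (length 1).
New nodes needed: |"hh"| − 1 = 2 − 1 = 1.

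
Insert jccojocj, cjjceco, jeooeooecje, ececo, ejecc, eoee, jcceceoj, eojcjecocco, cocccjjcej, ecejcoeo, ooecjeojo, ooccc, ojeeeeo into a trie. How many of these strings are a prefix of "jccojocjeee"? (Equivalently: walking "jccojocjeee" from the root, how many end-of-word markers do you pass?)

1

Check each prefix of "jccojocjeee" against the stored set — each match is an end-marker on the path.
Prefixes of the query that are stored words: "jccojocj"
Count: 1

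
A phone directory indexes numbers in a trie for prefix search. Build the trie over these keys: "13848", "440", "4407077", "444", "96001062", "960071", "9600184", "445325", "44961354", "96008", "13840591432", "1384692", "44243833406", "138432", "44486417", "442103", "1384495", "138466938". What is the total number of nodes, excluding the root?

For each word, the new-node count is its length minus the longest prefix already in the trie:
  "13848" → 5 new (1, 3, 8, 4, 8)
  "440" → 3 new (4, 4, 0)
  "4407077" → prefix "440" already present; 4 new (7, 0, 7, 7)
  "444" → prefix "44" already present; 1 new (4)
  "96001062" → 8 new (9, 6, 0, 0, 1, 0, 6, 2)
  "960071" → prefix "9600" already present; 2 new (7, 1)
  "9600184" → prefix "96001" already present; 2 new (8, 4)
  "445325" → prefix "44" already present; 4 new (5, 3, 2, 5)
  "44961354" → prefix "44" already present; 6 new (9, 6, 1, 3, 5, 4)
  "96008" → prefix "9600" already present; 1 new (8)
  "13840591432" → prefix "1384" already present; 7 new (0, 5, 9, 1, 4, 3, 2)
  "1384692" → prefix "1384" already present; 3 new (6, 9, 2)
  "44243833406" → prefix "44" already present; 9 new (2, 4, 3, 8, 3, 3, 4, 0, 6)
  "138432" → prefix "1384" already present; 2 new (3, 2)
  "44486417" → prefix "444" already present; 5 new (8, 6, 4, 1, 7)
  "442103" → prefix "442" already present; 3 new (1, 0, 3)
  "1384495" → prefix "1384" already present; 3 new (4, 9, 5)
  "138466938" → prefix "13846" already present; 4 new (6, 9, 3, 8)
Total nodes = 5 + 3 + 4 + 1 + 8 + 2 + 2 + 4 + 6 + 1 + 7 + 3 + 9 + 2 + 5 + 3 + 3 + 4 = 72

72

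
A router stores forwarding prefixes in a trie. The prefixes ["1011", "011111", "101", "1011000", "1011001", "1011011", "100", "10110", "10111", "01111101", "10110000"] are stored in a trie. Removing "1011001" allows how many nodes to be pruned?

Walk "1011001" from the leaf back toward the root, removing each node that no remaining word uses.
The suffix "1" (1 node) is used only by "1011001"; the node for "101100" still has the child "0", so pruning stops there.
Nodes removed: 1

1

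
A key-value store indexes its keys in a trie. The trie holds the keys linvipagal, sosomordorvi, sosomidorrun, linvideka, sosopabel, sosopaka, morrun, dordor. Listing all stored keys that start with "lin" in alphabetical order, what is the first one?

linvideka

Words with prefix "lin", in lexicographic order: "linvideka", "linvipagal"
Position 1: linvideka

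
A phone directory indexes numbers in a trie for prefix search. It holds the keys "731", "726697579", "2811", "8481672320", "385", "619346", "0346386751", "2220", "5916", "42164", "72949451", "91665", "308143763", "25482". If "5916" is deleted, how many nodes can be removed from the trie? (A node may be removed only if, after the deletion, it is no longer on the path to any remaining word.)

4

After clearing the end-marker at "5916", prune upward until reaching a node still needed by another word.
No other word shares any prefix with "5916", so all 4 of its nodes go.
Nodes removed: 4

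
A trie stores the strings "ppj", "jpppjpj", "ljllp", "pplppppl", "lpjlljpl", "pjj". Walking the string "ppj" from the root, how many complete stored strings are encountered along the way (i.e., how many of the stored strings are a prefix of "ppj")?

Check each prefix of "ppj" against the stored set — each match is an end-marker on the path.
Prefixes of the query that are stored words: "ppj"
Count: 1

1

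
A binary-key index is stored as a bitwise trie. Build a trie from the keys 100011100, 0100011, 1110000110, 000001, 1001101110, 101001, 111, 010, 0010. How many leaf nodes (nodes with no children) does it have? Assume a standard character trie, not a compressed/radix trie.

7

Leaves are exactly the stored words that no other stored word extends.
Those words: "000001", "0010", "0100011", "100011100", "1001101110", "101001", "1110000110"
Leaf count: 7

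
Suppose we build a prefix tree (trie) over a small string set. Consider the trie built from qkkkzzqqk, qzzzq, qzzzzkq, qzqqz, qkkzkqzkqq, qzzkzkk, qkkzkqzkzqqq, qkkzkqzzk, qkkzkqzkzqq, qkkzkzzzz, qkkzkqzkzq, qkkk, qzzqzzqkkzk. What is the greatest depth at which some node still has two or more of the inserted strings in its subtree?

11

The deepest shared node is where two words last agree before diverging.
e.g. "qkkzkqzkzqq" and "qkkzkqzkzqqq" share the prefix "qkkzkqzkzqq" of length 11; no pair shares a longer one.
Longest shared-prefix length: 11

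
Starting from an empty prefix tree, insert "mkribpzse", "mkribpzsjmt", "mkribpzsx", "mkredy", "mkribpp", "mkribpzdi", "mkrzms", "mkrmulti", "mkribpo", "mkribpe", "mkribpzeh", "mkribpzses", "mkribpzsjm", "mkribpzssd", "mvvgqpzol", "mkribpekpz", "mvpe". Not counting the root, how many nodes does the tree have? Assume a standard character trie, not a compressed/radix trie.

Trace insertions, counting only characters that open a new branch:
  "mkribpzse" → 9 new (m, k, r, i, b, p, z, s, e)
  "mkribpzsjmt" → prefix "mkribpzs" already present; 3 new (j, m, t)
  "mkribpzsx" → prefix "mkribpzs" already present; 1 new (x)
  "mkredy" → prefix "mkr" already present; 3 new (e, d, y)
  "mkribpp" → prefix "mkribp" already present; 1 new (p)
  "mkribpzdi" → prefix "mkribpz" already present; 2 new (d, i)
  "mkrzms" → prefix "mkr" already present; 3 new (z, m, s)
  "mkrmulti" → prefix "mkr" already present; 5 new (m, u, l, t, i)
  "mkribpo" → prefix "mkribp" already present; 1 new (o)
  "mkribpe" → prefix "mkribp" already present; 1 new (e)
  "mkribpzeh" → prefix "mkribpz" already present; 2 new (e, h)
  "mkribpzses" → prefix "mkribpzse" already present; 1 new (s)
  "mkribpzsjm" → prefix "mkribpzsjm" already present; 0 new (none)
  "mkribpzssd" → prefix "mkribpzs" already present; 2 new (s, d)
  "mvvgqpzol" → prefix "m" already present; 8 new (v, v, g, q, p, z, o, l)
  "mkribpekpz" → prefix "mkribpe" already present; 3 new (k, p, z)
  "mvpe" → prefix "mv" already present; 2 new (p, e)
Total nodes = 9 + 3 + 1 + 3 + 1 + 2 + 3 + 5 + 1 + 1 + 2 + 1 + 0 + 2 + 8 + 3 + 2 = 47

47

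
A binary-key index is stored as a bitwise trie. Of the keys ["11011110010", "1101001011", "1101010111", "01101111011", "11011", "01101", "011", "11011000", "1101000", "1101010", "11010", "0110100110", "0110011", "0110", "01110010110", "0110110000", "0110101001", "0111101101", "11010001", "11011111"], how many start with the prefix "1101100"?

Traverse to the node for "1101100", then collect every word in that subtree.
Words under "1101100": 11011000
Count: 1

1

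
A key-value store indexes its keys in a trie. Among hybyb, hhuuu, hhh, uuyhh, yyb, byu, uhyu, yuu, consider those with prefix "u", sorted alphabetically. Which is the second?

Words with prefix "u", in lexicographic order: "uhyu", "uuyhh"
Position 2: uuyhh

uuyhh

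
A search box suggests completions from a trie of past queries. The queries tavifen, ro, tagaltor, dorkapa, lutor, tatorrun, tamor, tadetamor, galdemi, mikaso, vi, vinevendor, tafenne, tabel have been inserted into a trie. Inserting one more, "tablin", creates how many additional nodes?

"tab" is already a path in the trie; the remaining "lin" must be added.
Each of the 3 remaining characters creates one node.

3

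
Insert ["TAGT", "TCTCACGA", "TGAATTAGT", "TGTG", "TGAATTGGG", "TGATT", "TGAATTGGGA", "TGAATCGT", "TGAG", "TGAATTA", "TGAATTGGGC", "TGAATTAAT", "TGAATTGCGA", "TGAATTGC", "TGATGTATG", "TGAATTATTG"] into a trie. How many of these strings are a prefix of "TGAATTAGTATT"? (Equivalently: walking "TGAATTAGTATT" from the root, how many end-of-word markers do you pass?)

2

Walk "TGAATTAGTATT" from the root; an end-of-word marker is hit whenever a stored word is a prefix of "TGAATTAGTATT".
Prefixes of the query that are stored words: "TGAATTA", "TGAATTAGT"
Count: 2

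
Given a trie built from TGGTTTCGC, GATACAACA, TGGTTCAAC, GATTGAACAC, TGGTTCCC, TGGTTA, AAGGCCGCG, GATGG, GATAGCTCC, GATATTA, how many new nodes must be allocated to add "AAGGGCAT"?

The longest prefix of "AAGGGCAT" already in the trie is "AAGG" (length 4).
So 8 − 4 = 4 new nodes.

4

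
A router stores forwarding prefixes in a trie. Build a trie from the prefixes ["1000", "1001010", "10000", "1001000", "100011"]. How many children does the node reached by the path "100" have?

Walk "100" from the root, arriving at one node.
Distinct next characters after "100": 0, 1.
That node has 2 child edges.

2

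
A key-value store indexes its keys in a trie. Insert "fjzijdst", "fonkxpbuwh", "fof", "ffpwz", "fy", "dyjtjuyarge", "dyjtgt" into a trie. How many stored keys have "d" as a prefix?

Traverse to the node for "d", then collect every word in that subtree.
Matches: "dyjtgt", "dyjtjuyarge"
Count: 2

2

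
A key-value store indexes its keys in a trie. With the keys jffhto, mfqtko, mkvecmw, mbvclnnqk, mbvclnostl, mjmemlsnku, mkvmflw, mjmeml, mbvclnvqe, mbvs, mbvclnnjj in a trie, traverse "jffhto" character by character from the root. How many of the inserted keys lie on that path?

Traverse "jffhto" character by character; count nodes along the way that are marked as word ends.
Prefixes of the query that are stored words: "jffhto"
Count: 1

1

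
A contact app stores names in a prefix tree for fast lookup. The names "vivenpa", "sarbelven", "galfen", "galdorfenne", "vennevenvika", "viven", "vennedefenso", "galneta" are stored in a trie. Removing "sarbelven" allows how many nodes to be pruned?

9

A node on "sarbelven"'s path can go only if nothing else ends at it or branches off below it.
No other word shares any prefix with "sarbelven", so all 9 of its nodes go.
Nodes removed: 9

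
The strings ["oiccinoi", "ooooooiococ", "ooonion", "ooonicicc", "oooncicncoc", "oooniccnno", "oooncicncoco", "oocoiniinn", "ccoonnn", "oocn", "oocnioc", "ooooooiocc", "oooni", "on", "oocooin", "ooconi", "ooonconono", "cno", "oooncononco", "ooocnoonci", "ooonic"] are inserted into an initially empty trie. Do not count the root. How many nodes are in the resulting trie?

Insert word by word; a character creates a node only if that edge doesn't already exist:
  "oiccinoi" → 8 new (o, i, c, c, i, n, o, i)
  "ooooooiococ" → prefix "o" already present; 10 new (o, o, o, o, o, i, o, c, o, c)
  "ooonion" → prefix "ooo" already present; 4 new (n, i, o, n)
  "ooonicicc" → prefix "oooni" already present; 4 new (c, i, c, c)
  "oooncicncoc" → prefix "ooon" already present; 7 new (c, i, c, n, c, o, c)
  "oooniccnno" → prefix "ooonic" already present; 4 new (c, n, n, o)
  "oooncicncoco" → prefix "oooncicncoc" already present; 1 new (o)
  "oocoiniinn" → prefix "oo" already present; 8 new (c, o, i, n, i, i, n, n)
  "ccoonnn" → 7 new (c, c, o, o, n, n, n)
  "oocn" → prefix "ooc" already present; 1 new (n)
  "oocnioc" → prefix "oocn" already present; 3 new (i, o, c)
  "ooooooiocc" → prefix "ooooooioc" already present; 1 new (c)
  "oooni" → prefix "oooni" already present; 0 new (none)
  "on" → prefix "o" already present; 1 new (n)
  "oocooin" → prefix "ooco" already present; 3 new (o, i, n)
  "ooconi" → prefix "ooco" already present; 2 new (n, i)
  "ooonconono" → prefix "ooonc" already present; 5 new (o, n, o, n, o)
  "cno" → prefix "c" already present; 2 new (n, o)
  "oooncononco" → prefix "ooonconon" already present; 2 new (c, o)
  "ooocnoonci" → prefix "ooo" already present; 7 new (c, n, o, o, n, c, i)
  "ooonic" → prefix "ooonic" already present; 0 new (none)
Total nodes = 8 + 10 + 4 + 4 + 7 + 4 + 1 + 8 + 7 + 1 + 3 + 1 + 0 + 1 + 3 + 2 + 5 + 2 + 2 + 7 + 0 = 80

80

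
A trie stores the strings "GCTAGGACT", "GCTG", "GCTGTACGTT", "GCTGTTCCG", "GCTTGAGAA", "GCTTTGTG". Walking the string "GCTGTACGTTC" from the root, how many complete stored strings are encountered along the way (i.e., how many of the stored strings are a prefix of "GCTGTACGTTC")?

2

Walk "GCTGTACGTTC" from the root; an end-of-word marker is hit whenever a stored word is a prefix of "GCTGTACGTTC".
Prefixes of the query that are stored words: "GCTG", "GCTGTACGTT"
Count: 2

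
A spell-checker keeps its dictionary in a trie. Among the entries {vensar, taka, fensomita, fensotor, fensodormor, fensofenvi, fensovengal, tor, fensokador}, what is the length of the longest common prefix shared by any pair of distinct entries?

The deepest shared node is where two words last agree before diverging.
"fensodormor" and "fensofenvi" agree on "fenso" (5 characters) before diverging; nothing deeper is shared.
Longest shared-prefix length: 5

5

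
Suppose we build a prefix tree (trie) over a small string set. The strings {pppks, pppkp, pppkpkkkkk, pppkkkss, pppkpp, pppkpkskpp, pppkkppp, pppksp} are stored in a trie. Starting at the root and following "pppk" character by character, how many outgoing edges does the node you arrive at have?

3

Walk "pppk" from the root, arriving at one node.
Characters that immediately follow "pppk" among the stored strings: {k, p, s}.
That node has 3 child edges.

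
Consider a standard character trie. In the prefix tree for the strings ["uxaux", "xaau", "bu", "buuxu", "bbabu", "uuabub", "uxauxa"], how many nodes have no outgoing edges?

5

Leaves are exactly the stored words that no other stored word extends.
Those words: "bbabu", "buuxu", "uuabub", "uxauxa", "xaau"
Leaf count: 5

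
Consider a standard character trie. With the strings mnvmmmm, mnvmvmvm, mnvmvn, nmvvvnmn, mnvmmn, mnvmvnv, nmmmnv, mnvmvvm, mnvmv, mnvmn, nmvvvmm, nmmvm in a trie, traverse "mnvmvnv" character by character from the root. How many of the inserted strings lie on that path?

3

Check each prefix of "mnvmvnv" against the stored set — each match is an end-marker on the path.
Prefixes of the query that are stored words: "mnvmv", "mnvmvn", "mnvmvnv"
Count: 3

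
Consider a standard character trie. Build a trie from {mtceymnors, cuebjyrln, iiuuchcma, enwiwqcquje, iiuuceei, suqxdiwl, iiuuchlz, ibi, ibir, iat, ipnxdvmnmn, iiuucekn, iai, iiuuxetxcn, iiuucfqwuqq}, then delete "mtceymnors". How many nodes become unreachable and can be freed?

10

After clearing the end-marker at "mtceymnors", prune upward until reaching a node still needed by another word.
No other word shares any prefix with "mtceymnors", so all 10 of its nodes go.
Nodes removed: 10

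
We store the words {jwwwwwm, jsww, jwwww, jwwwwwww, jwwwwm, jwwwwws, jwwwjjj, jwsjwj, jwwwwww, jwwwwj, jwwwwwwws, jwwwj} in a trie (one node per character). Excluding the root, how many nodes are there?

Trace insertions, counting only characters that open a new branch:
  "jwwwwwm" → 7 new (j, w, w, w, w, w, m)
  "jsww" → prefix "j" already present; 3 new (s, w, w)
  "jwwww" → prefix "jwwww" already present; 0 new (none)
  "jwwwwwww" → prefix "jwwwww" already present; 2 new (w, w)
  "jwwwwm" → prefix "jwwww" already present; 1 new (m)
  "jwwwwws" → prefix "jwwwww" already present; 1 new (s)
  "jwwwjjj" → prefix "jwww" already present; 3 new (j, j, j)
  "jwsjwj" → prefix "jw" already present; 4 new (s, j, w, j)
  "jwwwwww" → prefix "jwwwwww" already present; 0 new (none)
  "jwwwwj" → prefix "jwwww" already present; 1 new (j)
  "jwwwwwwws" → prefix "jwwwwwww" already present; 1 new (s)
  "jwwwj" → prefix "jwwwj" already present; 0 new (none)
Total nodes = 7 + 3 + 0 + 2 + 1 + 1 + 3 + 4 + 0 + 1 + 1 + 0 = 23

23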